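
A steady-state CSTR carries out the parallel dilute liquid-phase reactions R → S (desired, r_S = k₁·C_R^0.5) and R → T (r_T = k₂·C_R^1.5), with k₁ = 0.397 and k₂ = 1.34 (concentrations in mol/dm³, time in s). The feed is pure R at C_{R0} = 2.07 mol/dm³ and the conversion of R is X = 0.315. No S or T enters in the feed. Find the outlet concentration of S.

0.113 mol/dm³

Exit C_R = C_{R0}(1−X) = 2.07×0.685 = 1.418 mol/dm³.
Rates in a CSTR are evaluated at the outlet concentration: r_S = 0.397×1.418^0.5 = 0.4727, r_T = 1.34×1.418^1.5 = 2.263.
Fraction of consumed R going to S: r_S/(r_S+r_T) = 0.1728.
C_S = 0.1728·C_{R0}·X = 0.1728×2.07×0.315 = 0.113 mol/dm³.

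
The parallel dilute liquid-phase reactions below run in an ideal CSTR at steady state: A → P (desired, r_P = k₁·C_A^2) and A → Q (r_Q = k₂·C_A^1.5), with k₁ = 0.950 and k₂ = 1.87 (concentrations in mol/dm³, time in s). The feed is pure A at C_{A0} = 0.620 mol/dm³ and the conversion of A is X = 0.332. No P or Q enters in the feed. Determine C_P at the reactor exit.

Exit C_A = C_{A0}(1−X) = 0.620×0.668 = 0.4142 mol/dm³.
A CSTR operates uniformly at the exit composition, giving r_P = 0.1630 and r_Q = 0.4984 (each k·C_A^n at C_A = 0.4142).
Fraction of consumed A going to P: r_P/(r_P+r_Q) = 0.2464.
C_P = 0.2464·C_{A0}·X = 0.2464×0.620×0.332 = 0.0507 mol/dm³.

0.0507 mol/dm³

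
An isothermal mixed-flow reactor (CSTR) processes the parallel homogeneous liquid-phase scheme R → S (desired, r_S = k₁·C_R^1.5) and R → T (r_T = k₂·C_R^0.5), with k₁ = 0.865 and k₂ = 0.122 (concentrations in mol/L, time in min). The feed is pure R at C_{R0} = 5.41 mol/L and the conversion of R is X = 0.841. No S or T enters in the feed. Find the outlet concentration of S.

3.91 mol/L

Exit C_R = C_{R0}(1−X) = 5.41×0.159 = 0.8602 mol/L.
A CSTR operates uniformly at the exit composition, giving r_S = 0.6901 and r_T = 0.1132 (each k·C_R^n at C_R = 0.8602).
Fraction of consumed R going to S: r_S/(r_S+r_T) = 0.8591.
C_S = 0.8591·C_{R0}·X = 0.8591×5.41×0.841 = 3.91 mol/L.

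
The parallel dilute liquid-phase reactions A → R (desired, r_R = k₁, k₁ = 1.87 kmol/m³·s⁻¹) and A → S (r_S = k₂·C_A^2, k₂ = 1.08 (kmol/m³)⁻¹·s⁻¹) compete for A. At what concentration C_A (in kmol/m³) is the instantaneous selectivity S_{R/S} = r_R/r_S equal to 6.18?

S_{R/S} = (k₁/k₂)·C_A^-2 ⇒ C_A = (S·k₂/k₁)^(-0.5).
= (6.18×1.08/1.87)^(-0.5) = (3.569)^(-0.5) = 0.529 kmol/m³.

0.529 kmol/m³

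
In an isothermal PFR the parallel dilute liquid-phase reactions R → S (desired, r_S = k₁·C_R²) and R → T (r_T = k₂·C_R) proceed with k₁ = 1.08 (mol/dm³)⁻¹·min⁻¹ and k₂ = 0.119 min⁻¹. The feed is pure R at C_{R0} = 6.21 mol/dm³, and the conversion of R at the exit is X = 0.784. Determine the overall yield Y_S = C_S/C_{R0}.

0.758

C_R = C_{R0}(1−X) = 1.341 mol/dm³.
Along a PFR/batch, dC_T/dC_R = −r_T/(r_S+r_T) = −k₂/(k₂+k₁·C_R).
Integrating from C_{R0} to C_R: C_T = (0.119/1.08)·ln[(0.119+1.08·6.21)/(0.119+1.08·1.34)] = 0.1102·ln(6.826/1.568) = 0.1621 mol/dm³.
Then C_S = (C_{R0}−C_R) − C_T = 4.869 − 0.1621 = 4.707 mol/dm³.
Y_S = C_S/C_{R0} = 4.707/6.21 = 0.758.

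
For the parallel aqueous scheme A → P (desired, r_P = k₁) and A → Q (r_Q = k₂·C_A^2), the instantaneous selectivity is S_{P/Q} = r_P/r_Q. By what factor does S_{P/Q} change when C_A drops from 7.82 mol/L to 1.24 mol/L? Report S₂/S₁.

39.8

S_{P/Q} = (k₁/k₂)·C_A^-2, so S₂/S₁ = (C_{A,2}/C_{A,1})^-2.
= (1.24/7.82)^(-2) = (0.1586)^(-2) = 39.8.
Selectivity toward P rises as C_A falls — low-concentration operation is favoured.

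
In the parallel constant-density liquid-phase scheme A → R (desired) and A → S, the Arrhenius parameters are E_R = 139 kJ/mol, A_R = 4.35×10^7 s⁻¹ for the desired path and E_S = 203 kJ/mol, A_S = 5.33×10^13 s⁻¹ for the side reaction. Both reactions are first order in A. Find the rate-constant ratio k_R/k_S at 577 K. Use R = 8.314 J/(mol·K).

0.508

Since both paths have the same order in A, the concentration cancels and S_{R/S} = k_R/k_S = (A_R/A_S)·exp[(E_S−E_R)/(RT)].
(E_S−E_R)/(RT) = (203−139)×10³/(8.314×577) = 64000/4797 = 13.34.
k_R/k_S = (4.35×10^7/5.33×10^13)·exp(13.34) = 8.161×10^-7 × 6.223×10^5 = 0.508.
Since E_R < E_S, lowering the temperature improves selectivity toward R.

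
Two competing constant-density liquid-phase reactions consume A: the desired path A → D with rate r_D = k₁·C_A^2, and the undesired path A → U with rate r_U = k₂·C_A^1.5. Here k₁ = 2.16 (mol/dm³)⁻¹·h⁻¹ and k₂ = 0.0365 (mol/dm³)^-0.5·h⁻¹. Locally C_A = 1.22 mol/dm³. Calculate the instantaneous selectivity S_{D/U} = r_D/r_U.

65.4

S_{D/U} = r_D/r_U = (k₁·C_A^2)/(k₂·C_A^1.5) = (k₁/k₂)·C_A^0.5.
= (2.16×1.220^2) / (0.0365×1.220^1.5) = 3.215/0.04918 = 65.4.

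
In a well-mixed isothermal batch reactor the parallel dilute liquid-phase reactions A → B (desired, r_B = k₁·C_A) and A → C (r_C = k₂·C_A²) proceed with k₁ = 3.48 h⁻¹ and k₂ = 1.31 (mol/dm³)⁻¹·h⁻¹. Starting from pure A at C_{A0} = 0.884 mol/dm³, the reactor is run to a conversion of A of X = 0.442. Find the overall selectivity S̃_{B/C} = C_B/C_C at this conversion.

3.88

C_A = C_{A0}(1−X) = 0.4933 mol/dm³.
Along a PFR/batch, dC_B/dC_A = −r_B/(r_B+r_C) = −k₁/(k₁+k₂·C_A).
Integrating from C_{A0} to C_A: C_B = (3.48/1.31)·ln[(3.48+1.31·0.884)/(3.48+1.31·0.493)] = 2.656·ln(4.638/4.126) = 0.3106 mol/dm³.
C_C = (C_{A0}−C_A)−C_B = 0.08008 mol/dm³; S̃_{B/C} = 0.3106/0.08008 = 3.88.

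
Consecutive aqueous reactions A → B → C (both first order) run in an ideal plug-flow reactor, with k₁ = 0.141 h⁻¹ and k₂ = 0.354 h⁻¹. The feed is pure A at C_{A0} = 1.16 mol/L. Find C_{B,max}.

0.251 mol/L

For a first-order series the maximum intermediate yield is C_{B,max}/C_{A0} = (k₁/k₂)^[k₂/(k₂−k₁)].
= (0.141/0.354)^(0.354/(0.354−0.141)) = (0.3983)^(1.662) = 0.2166.
C_{B,max} = 0.2166×1.16 = 0.251 mol/L.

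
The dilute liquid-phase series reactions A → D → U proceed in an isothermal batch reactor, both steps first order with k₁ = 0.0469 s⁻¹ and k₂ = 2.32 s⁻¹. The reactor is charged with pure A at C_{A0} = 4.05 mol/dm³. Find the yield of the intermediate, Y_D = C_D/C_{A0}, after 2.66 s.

Solving the coupled first-order balances gives C_D(t) = [k₁/(k₂−k₁)]·C_{A0}·(e^(−k₁t) − e^(−k₂t)).
e^(−k₁t) = e^(−0.0469×2.66) = e^(−0.1248) = 0.8827; e^(−k₂t) = e^(−6.171) = 0.002089.
C_D = 0.0469×4.05/(2.32−0.0469) × (0.8827−0.002089) = 0.08356×0.8806 = 0.07359 mol/dm³.
Y_D = C_D/C_{A0} = 0.07359/4.05 = 0.0182.

0.0182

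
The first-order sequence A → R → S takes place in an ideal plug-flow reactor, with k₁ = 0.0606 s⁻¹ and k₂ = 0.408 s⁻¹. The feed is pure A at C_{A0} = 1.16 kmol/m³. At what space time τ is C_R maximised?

5.49 s

Setting dC_R/dτ = 0 gives τ_opt = ln(k₂/k₁)/(k₂−k₁).
= ln(0.408/0.0606)/(0.408−0.0606) = ln(6.733)/0.3474 = 1.907/0.3474 = 5.49 s.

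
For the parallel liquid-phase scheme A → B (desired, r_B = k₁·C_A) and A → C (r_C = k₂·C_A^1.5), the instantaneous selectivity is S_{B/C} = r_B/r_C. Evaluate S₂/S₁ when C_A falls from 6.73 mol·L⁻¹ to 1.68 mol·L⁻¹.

2.00

S_{B/C} = (k₁/k₂)·C_A^-0.5, so S₂/S₁ = (C_{A,2}/C_{A,1})^-0.5.
= (1.68/6.73)^(-0.5) = (0.2496)^(-0.5) = 2.00.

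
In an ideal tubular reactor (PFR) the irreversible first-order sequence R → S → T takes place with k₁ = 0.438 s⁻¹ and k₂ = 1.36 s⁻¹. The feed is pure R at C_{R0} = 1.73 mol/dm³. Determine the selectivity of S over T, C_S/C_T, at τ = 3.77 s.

0.123

For first-order series with pure R initially, C_S(τ) = k₁C_{R0}/(k₂−k₁)·(e^(−k₁τ) − e^(−k₂τ)).
e^(−k₁τ) = e^(−0.438×3.77) = e^(−1.651) = 0.1918; e^(−k₂τ) = e^(−5.127) = 0.005933.
C_S = 0.438×1.73/(1.36−0.438) × (0.1918−0.005933) = 0.8218×0.1859 = 0.1528 mol/dm³.
C_R = C_{R0}e^(−k₁τ) = 0.3318 mol/dm³, so C_T = C_{R0}−C_R−C_S = 1.245 mol/dm³; C_S/C_T = 0.123.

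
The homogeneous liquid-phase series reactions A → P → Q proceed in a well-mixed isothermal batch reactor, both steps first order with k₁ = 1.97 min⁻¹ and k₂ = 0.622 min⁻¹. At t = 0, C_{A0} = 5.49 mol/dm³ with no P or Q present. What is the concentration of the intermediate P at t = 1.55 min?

For first-order series with pure A initially, C_P(t) = k₁C_{A0}/(k₂−k₁)·(e^(−k₁t) − e^(−k₂t)).
e^(−k₁t) = e^(−1.97×1.55) = e^(−3.054) = 0.04719; e^(−k₂t) = e^(−0.9641) = 0.3813.
C_P = 1.97×5.49/(0.622−1.97) × (0.04719−0.3813) = (-8.023)×(-0.3341) = 2.681 mol/dm³.

2.68 mol/dm³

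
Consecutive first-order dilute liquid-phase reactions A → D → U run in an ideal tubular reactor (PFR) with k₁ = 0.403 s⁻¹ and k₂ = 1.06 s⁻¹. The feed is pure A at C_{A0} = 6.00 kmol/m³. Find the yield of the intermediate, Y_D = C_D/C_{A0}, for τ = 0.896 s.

0.190

For first-order series with pure A initially, C_D(τ) = k₁C_{A0}/(k₂−k₁)·(e^(−k₁τ) − e^(−k₂τ)).
e^(−k₁τ) = e^(−0.403×0.896) = e^(−0.3611) = 0.6969; e^(−k₂τ) = e^(−0.9498) = 0.3868.
C_D = 0.403×6.00/(1.06−0.403) × (0.6969−0.3868) = 3.680×0.3101 = 1.141 kmol/m³.
Y_D = C_D/C_{A0} = 1.141/6.00 = 0.190.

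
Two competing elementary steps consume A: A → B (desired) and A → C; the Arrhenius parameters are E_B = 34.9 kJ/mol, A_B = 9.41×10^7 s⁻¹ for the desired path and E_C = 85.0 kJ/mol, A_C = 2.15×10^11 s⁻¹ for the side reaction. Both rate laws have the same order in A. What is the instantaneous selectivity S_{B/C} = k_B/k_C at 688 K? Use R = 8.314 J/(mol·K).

With equal orders, S_{B/C} = k_B/k_C = (A_B/A_C)·exp[(E_C−E_B)/(RT)].
(E_C−E_B)/(RT) = (85.0−34.9)×10³/(8.314×688) = 50100/5720 = 8.759.
k_B/k_C = (9.41×10^7/2.15×10^11)·exp(8.759) = 4.377×10^-4 × 6366 = 2.79.
Since E_B < E_C, lowering the temperature improves selectivity toward B.

2.79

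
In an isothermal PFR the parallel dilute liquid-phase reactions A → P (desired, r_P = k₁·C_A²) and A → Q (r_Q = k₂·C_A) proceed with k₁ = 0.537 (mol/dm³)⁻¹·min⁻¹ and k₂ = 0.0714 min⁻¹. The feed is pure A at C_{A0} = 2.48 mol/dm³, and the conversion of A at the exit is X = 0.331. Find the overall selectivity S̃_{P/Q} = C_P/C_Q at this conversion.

15.4

C_A = C_{A0}(1−X) = 1.659 mol/dm³.
Along a PFR/batch, dC_Q/dC_A = −r_Q/(r_P+r_Q) = −k₂/(k₂+k₁·C_A).
Integrating from C_{A0} to C_A: C_Q = (0.0714/0.537)·ln[(0.0714+0.537·2.48)/(0.0714+0.537·1.66)] = 0.1330·ln(1.403/0.9623) = 0.05014 mol/dm³.
Then C_P = (C_{A0}−C_A) − C_Q = 0.8209 − 0.05014 = 0.7707 mol/dm³.
S̃_{P/Q} = C_P/C_Q = 0.7707/0.05014 = 15.4.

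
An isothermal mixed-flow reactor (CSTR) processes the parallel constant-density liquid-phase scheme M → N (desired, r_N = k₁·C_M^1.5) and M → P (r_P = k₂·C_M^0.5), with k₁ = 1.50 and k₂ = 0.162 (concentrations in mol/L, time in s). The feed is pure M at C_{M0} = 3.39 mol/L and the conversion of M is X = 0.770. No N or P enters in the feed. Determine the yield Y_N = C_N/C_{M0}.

0.676

Exit C_M = C_{M0}(1−X) = 3.39×0.230 = 0.7797 mol/L.
Rates in a CSTR are evaluated at the outlet concentration: r_N = 1.50×0.7797^1.5 = 1.033, r_P = 0.162×0.7797^0.5 = 0.1430.
Fraction of consumed M going to N: r_N/(r_N+r_P) = 0.8783.
C_N = 0.8783·C_{M0}·X = 0.8783×3.39×0.770 = 2.29 mol/L; Y_N = C_N/C_{M0} = 0.676.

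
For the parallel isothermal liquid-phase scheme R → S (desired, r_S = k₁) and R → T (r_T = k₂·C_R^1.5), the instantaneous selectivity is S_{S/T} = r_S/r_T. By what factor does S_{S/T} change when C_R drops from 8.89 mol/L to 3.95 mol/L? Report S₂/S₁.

3.38

S_{S/T} = (k₁/k₂)·C_R^-1.5, so S₂/S₁ = (C_{R,2}/C_{R,1})^-1.5.
= (3.95/8.89)^(-1.5) = (0.4443)^(-1.5) = 3.38.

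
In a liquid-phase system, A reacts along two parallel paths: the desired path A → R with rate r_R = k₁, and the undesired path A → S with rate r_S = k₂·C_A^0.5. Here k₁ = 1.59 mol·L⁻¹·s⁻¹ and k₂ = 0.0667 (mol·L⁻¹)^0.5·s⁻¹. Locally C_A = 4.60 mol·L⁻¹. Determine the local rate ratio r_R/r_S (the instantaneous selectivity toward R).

11.1

S_{R/S} = r_R/r_S = (k₁)/(k₂·C_A^0.5) = (k₁/k₂)·C_A^-0.5.
= (1.59) / (0.0667×4.600^0.5) = 1.590/0.1431 = 11.1.
The undesired path is higher order in A, so low C_A (CSTR or dilute feed) favours R.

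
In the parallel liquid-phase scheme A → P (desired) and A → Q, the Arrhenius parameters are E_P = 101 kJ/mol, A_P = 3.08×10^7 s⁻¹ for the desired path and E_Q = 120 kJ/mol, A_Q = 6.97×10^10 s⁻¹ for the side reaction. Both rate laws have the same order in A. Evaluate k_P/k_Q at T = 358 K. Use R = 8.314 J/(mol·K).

0.262

Since both paths have the same order in A, the concentration cancels and S_{P/Q} = k_P/k_Q = (A_P/A_Q)·exp[(E_Q−E_P)/(RT)].
(E_Q−E_P)/(RT) = (120−101)×10³/(8.314×358) = 19000/2976 = 6.384.
k_P/k_Q = (3.08×10^7/6.97×10^10)·exp(6.384) = 4.419×10^-4 × 592.0 = 0.262.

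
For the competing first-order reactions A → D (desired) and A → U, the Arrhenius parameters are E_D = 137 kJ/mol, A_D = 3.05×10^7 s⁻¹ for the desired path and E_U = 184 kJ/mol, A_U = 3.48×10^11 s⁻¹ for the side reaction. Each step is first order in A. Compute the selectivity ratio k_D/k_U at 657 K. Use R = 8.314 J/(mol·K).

0.478

Since both paths have the same order in A, the concentration cancels and S_{D/U} = k_D/k_U = (A_D/A_U)·exp[(E_U−E_D)/(RT)].
(E_U−E_D)/(RT) = (184−137)×10³/(8.314×657) = 47000/5462 = 8.604.
k_D/k_U = (3.05×10^7/3.48×10^11)·exp(8.604) = 8.764×10^-5 × 5456 = 0.478.
Since E_D < E_U, lowering the temperature improves selectivity toward D.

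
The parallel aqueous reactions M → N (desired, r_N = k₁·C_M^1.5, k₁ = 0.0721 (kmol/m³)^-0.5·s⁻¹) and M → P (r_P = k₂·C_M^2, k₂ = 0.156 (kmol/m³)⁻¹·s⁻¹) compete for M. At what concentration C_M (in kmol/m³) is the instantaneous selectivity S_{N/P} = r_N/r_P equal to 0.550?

S_{N/P} = (k₁/k₂)·C_M^-0.5 ⇒ C_M = (S·k₂/k₁)^(-2).
= (0.550×0.156/0.0721)^(-2) = (1.190)^(-2) = 0.706 kmol/m³.

0.706 kmol/m³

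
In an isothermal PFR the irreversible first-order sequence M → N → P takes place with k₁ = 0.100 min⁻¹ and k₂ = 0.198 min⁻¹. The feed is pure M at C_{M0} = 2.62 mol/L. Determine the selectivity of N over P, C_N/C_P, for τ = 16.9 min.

Solving the coupled first-order balances gives C_N(τ) = [k₁/(k₂−k₁)]·C_{M0}·(e^(−k₁τ) − e^(−k₂τ)).
e^(−k₁τ) = e^(−0.100×16.9) = e^(−1.690) = 0.1845; e^(−k₂τ) = e^(−3.346) = 0.03522.
C_N = 0.100×2.62/(0.198−0.100) × (0.1845−0.03522) = 2.673×0.1493 = 0.3992 mol/L.
C_M = C_{M0}e^(−k₁τ) = 0.4834 mol/L, so C_P = C_{M0}−C_M−C_N = 1.737 mol/L; C_N/C_P = 0.230.

0.230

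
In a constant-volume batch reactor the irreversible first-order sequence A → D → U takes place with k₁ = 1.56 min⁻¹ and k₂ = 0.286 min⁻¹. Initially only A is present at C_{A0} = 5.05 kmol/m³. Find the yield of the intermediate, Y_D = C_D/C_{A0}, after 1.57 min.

For first-order series with pure A initially, C_D(t) = k₁C_{A0}/(k₂−k₁)·(e^(−k₁t) − e^(−k₂t)).
e^(−k₁t) = e^(−1.56×1.57) = e^(−2.449) = 0.08636; e^(−k₂t) = e^(−0.4490) = 0.6383.
C_D = 1.56×5.05/(0.286−1.56) × (0.08636−0.6383) = (-6.184)×(-0.5519) = 3.413 kmol/m³.
Y_D = C_D/C_{A0} = 3.413/5.05 = 0.676.

0.676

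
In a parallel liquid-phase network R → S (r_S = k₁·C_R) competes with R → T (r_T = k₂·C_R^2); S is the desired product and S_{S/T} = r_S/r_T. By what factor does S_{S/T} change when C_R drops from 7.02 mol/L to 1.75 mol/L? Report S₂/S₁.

S_{S/T} = (k₁/k₂)·C_R⁻¹, so S₂/S₁ = (C_{R,2}/C_{R,1})⁻¹.
= 7.02/1.75 = 4.01.
Selectivity toward S rises as C_R falls — low-concentration operation is favoured.

4.01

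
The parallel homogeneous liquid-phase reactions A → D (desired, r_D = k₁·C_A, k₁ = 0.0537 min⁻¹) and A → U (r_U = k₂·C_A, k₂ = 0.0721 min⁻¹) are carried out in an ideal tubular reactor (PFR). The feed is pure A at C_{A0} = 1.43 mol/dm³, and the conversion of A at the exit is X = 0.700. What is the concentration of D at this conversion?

C_A = C_{A0}(1−X) = 0.4290 mol/dm³.
Both paths are first order in A, so the instantaneous fraction to D is constant: dC_D/d(−C_A) = k₁/(k₁+k₂) = 0.4269.
C_D = 0.4269·(C_{A0}−C_A) = 0.4269×1.001 = 0.427 mol/dm³.

0.427 mol/dm³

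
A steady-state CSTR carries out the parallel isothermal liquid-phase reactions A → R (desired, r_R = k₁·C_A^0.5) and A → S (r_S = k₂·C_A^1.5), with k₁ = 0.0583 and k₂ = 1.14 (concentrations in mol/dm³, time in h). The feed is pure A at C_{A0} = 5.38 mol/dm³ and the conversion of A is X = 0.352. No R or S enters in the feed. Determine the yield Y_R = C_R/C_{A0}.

0.00509

Exit C_A = C_{A0}(1−X) = 5.38×0.648 = 3.486 mol/dm³.
A CSTR operates uniformly at the exit composition, giving r_R = 0.1089 and r_S = 7.421 (each k·C_A^n at C_A = 3.486).
Fraction of consumed A going to R: r_R/(r_R+r_S) = 0.01446.
C_R = 0.01446·C_{A0}·X = 0.01446×5.38×0.352 = 0.0274 mol/dm³; Y_R = C_R/C_{A0} = 0.00509.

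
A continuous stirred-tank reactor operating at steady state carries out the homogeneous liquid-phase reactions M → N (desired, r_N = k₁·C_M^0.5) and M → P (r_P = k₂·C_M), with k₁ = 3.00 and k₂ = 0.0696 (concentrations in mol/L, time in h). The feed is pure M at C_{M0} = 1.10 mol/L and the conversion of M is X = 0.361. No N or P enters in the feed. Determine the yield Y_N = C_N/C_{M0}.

0.354

Exit C_M = C_{M0}(1−X) = 1.10×0.639 = 0.7029 mol/L.
Rates in a CSTR are evaluated at the outlet concentration: r_N = 3.00×0.7029^0.5 = 2.515, r_P = 0.0696×0.7029 = 0.04892.
Fraction of consumed M going to N: r_N/(r_N+r_P) = 0.9809.
C_N = 0.9809·C_{M0}·X = 0.9809×1.10×0.361 = 0.390 mol/L; Y_N = C_N/C_{M0} = 0.354.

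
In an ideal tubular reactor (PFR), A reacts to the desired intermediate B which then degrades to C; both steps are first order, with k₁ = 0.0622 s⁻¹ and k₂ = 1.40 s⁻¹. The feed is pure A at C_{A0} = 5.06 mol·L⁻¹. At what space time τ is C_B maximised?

Setting dC_B/dτ = 0 gives τ_opt = ln(k₂/k₁)/(k₂−k₁).
= ln(1.40/0.0622)/(1.40−0.0622) = ln(22.51)/1.338 = 3.114/1.338 = 2.33 s.

2.33 s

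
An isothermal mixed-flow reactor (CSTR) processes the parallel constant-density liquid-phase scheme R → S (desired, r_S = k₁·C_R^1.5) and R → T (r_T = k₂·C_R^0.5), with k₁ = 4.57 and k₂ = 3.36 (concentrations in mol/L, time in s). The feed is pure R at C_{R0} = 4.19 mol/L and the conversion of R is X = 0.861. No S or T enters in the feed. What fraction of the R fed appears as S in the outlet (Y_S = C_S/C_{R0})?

0.381

Exit C_R = C_{R0}(1−X) = 4.19×0.139 = 0.5824 mol/L.
In a CSTR the entire volume is at exit conditions, so r_S = 4.57×0.5824^1.5 = 2.031 and r_T = 3.36×0.5824^0.5 = 2.564.
Fraction of consumed R going to S: r_S/(r_S+r_T) = 0.4420.
C_S = 0.4420·C_{R0}·X = 0.4420×4.19×0.861 = 1.59 mol/L; Y_S = C_S/C_{R0} = 0.381.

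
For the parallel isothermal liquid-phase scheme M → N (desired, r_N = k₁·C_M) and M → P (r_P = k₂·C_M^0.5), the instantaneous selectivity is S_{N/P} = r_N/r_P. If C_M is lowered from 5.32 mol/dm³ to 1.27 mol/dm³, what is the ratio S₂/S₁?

S_{N/P} = (k₁/k₂)·C_M^0.5, so S₂/S₁ = (C_{M,2}/C_{M,1})^0.5.
= (1.27/5.32)^0.5 = (0.2387)^0.5 = 0.489.

0.489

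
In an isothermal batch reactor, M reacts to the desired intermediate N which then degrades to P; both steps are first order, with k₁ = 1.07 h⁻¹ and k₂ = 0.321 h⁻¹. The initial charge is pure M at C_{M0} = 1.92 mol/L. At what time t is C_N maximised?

Setting dC_N/dt = 0 gives t_opt = ln(k₂/k₁)/(k₂−k₁).
= ln(0.321/1.07)/(0.321−1.07) = ln(0.3000)/-0.7490 = -1.204/-0.7490 = 1.61 h.

1.61 h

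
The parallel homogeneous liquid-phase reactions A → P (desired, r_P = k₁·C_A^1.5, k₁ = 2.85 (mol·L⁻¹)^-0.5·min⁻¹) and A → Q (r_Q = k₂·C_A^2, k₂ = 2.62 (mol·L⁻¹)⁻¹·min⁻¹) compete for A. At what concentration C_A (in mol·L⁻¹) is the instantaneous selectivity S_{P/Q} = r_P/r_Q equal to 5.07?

0.0460 mol·L⁻¹

S_{P/Q} = (k₁/k₂)·C_A^-0.5 ⇒ C_A = (S·k₂/k₁)^(-2).
= (5.07×2.62/2.85)^(-2) = (4.661)^(-2) = 0.0460 mol·L⁻¹.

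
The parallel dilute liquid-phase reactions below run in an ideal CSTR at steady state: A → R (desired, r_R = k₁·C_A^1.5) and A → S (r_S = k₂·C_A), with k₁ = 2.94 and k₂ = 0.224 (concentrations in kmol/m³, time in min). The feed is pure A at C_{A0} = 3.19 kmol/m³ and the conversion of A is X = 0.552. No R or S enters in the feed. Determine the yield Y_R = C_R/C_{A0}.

0.519

Exit C_A = C_{A0}(1−X) = 3.19×0.448 = 1.429 kmol/m³.
Rates in a CSTR are evaluated at the outlet concentration: r_R = 2.94×1.429^1.5 = 5.023, r_S = 0.224×1.429 = 0.3201.
Fraction of consumed A going to R: r_R/(r_R+r_S) = 0.9401.
C_R = 0.9401·C_{A0}·X = 0.9401×3.19×0.552 = 1.66 kmol/m³; Y_R = C_R/C_{A0} = 0.519.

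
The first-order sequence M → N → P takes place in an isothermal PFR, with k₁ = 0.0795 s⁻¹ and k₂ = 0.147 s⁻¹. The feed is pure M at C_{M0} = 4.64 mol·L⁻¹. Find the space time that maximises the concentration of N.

9.11 s

The intermediate peaks when r₁ = r₂, i.e. k₁e^(−k₁τ) = k₂e^(−k₂τ), giving τ_opt = ln(k₂/k₁)/(k₂−k₁).
= ln(0.147/0.0795)/(0.147−0.0795) = ln(1.849)/0.06750 = 0.6147/0.06750 = 9.11 s.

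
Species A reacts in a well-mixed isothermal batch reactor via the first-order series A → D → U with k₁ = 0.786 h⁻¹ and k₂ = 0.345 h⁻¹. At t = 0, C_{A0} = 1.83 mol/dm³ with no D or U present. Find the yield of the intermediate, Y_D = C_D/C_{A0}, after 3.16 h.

0.450

The intermediate concentration in a first-order A→B→C sequence is C_D = k₁C_{A0}(e^(−k₁t) − e^(−k₂t))/(k₂−k₁).
e^(−k₁t) = e^(−0.786×3.16) = e^(−2.484) = 0.08343; e^(−k₂t) = e^(−1.090) = 0.3361.
C_D = 0.786×1.83/(0.345−0.786) × (0.08343−0.3361) = (-3.262)×(-0.2527) = 0.8243 mol/dm³.
Y_D = C_D/C_{A0} = 0.8243/1.83 = 0.450.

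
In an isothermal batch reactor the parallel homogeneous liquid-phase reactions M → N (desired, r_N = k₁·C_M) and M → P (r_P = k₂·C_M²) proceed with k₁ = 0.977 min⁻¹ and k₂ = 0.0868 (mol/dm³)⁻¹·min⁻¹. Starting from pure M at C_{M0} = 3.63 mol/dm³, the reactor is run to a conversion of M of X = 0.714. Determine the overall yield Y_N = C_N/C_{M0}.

0.593

C_M = C_{M0}(1−X) = 1.038 mol/dm³.
Along a PFR/batch, dC_N/dC_M = −r_N/(r_N+r_P) = −k₁/(k₁+k₂·C_M).
Integrating from C_{M0} to C_M: C_N = (0.977/0.0868)·ln[(0.977+0.0868·3.63)/(0.977+0.0868·1.04)] = 11.26·ln(1.292/1.067) = 2.153 mol/dm³.
Y_N = C_N/C_{M0} = 2.153/3.63 = 0.593.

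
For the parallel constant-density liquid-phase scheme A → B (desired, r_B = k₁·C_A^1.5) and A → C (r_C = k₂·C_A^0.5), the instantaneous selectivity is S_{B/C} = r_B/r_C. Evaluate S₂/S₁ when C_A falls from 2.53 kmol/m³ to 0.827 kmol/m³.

S_{B/C} = (k₁/k₂)·C_A, so S₂/S₁ = (C_{A,2}/C_{A,1}).
= 0.827/2.53 = 0.327.
Selectivity toward B falls as C_A falls — high-concentration operation is favoured.

0.327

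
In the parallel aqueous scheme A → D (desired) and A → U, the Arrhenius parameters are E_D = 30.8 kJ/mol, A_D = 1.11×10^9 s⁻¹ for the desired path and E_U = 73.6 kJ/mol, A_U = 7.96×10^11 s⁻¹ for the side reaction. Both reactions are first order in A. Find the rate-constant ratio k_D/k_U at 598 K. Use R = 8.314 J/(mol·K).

7.64

With equal orders, S_{D/U} = k_D/k_U = (A_D/A_U)·exp[(E_U−E_D)/(RT)].
(E_U−E_D)/(RT) = (73.6−30.8)×10³/(8.314×598) = 42800/4972 = 8.609.
k_D/k_U = (1.11×10^9/7.96×10^11)·exp(8.609) = 0.001394 × 5479 = 7.64.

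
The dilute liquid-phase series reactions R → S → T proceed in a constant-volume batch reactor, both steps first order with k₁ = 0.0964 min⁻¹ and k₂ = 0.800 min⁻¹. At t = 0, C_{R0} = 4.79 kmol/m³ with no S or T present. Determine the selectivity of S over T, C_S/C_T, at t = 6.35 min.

For first-order series with pure R initially, C_S(t) = k₁C_{R0}/(k₂−k₁)·(e^(−k₁t) − e^(−k₂t)).
e^(−k₁t) = e^(−0.0964×6.35) = e^(−0.6121) = 0.5422; e^(−k₂t) = e^(−5.080) = 0.006220.
C_S = 0.0964×4.79/(0.800−0.0964) × (0.5422−0.006220) = 0.6563×0.5360 = 0.3517 kmol/m³.
C_R = C_{R0}e^(−k₁t) = 2.597 kmol/m³, so C_T = C_{R0}−C_R−C_S = 1.841 kmol/m³; C_S/C_T = 0.191.

0.191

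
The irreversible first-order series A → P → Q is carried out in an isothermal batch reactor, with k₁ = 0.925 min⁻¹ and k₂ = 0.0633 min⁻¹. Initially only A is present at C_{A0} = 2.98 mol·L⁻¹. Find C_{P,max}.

For a first-order series the maximum intermediate yield is C_{P,max}/C_{A0} = (k₁/k₂)^[k₂/(k₂−k₁)].
= (0.925/0.0633)^(0.0633/(0.0633−0.925)) = (14.61)^(-0.07346) = 0.8212.
C_{P,max} = 0.8212×2.98 = 2.45 mol·L⁻¹.

2.45 mol·L⁻¹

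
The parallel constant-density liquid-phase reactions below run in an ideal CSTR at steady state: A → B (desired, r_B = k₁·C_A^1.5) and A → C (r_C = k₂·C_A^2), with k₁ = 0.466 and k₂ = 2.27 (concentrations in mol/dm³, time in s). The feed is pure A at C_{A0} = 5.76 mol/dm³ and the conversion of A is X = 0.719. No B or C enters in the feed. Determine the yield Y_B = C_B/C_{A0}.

Exit C_A = C_{A0}(1−X) = 5.76×0.281 = 1.619 mol/dm³.
A CSTR operates uniformly at the exit composition, giving r_B = 0.9596 and r_C = 5.947 (each k·C_A^n at C_A = 1.619).
Fraction of consumed A going to B: r_B/(r_B+r_C) = 0.1389.
C_B = 0.1389·C_{A0}·X = 0.1389×5.76×0.719 = 0.575 mol/dm³; Y_B = C_B/C_{A0} = 0.0999.

0.0999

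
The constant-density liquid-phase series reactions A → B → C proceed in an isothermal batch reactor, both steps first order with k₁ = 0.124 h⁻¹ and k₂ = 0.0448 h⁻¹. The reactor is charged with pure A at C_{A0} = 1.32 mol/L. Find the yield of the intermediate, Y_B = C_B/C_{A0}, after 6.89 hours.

0.484

For first-order series with pure A initially, C_B(t) = k₁C_{A0}/(k₂−k₁)·(e^(−k₁t) − e^(−k₂t)).
e^(−k₁t) = e^(−0.124×6.89) = e^(−0.8544) = 0.4256; e^(−k₂t) = e^(−0.3087) = 0.7344.
C_B = 0.124×1.32/(0.0448−0.124) × (0.4256−0.7344) = (-2.067)×(-0.3089) = 0.6383 mol/L.
Y_B = C_B/C_{A0} = 0.6383/1.32 = 0.484.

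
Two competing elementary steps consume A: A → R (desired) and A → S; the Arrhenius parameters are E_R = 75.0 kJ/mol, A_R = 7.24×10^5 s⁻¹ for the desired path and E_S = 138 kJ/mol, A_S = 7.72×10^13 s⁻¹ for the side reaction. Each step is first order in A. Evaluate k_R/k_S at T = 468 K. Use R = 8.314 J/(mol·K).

0.101

With equal orders, S_{R/S} = k_R/k_S = (A_R/A_S)·exp[(E_S−E_R)/(RT)].
(E_S−E_R)/(RT) = (138−75.0)×10³/(8.314×468) = 63000/3891 = 16.19.
k_R/k_S = (7.24×10^5/7.72×10^13)·exp(16.19) = 9.378×10^-9 × 1.076×10^7 = 0.101.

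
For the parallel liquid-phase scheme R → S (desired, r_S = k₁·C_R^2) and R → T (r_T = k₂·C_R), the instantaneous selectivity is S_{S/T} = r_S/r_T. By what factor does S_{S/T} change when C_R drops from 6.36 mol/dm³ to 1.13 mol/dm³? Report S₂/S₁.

0.178

S_{S/T} = (k₁/k₂)·C_R, so S₂/S₁ = (C_{R,2}/C_{R,1}).
= 1.13/6.36 = 0.178.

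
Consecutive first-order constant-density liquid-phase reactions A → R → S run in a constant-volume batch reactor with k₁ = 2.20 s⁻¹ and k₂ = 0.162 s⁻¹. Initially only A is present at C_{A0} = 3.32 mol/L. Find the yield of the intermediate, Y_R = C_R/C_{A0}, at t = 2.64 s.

For first-order series with pure A initially, C_R(t) = k₁C_{A0}/(k₂−k₁)·(e^(−k₁t) − e^(−k₂t)).
e^(−k₁t) = e^(−2.20×2.64) = e^(−5.808) = 0.003003; e^(−k₂t) = e^(−0.4277) = 0.6520.
C_R = 2.20×3.32/(0.162−2.20) × (0.003003−0.6520) = (-3.584)×(-0.6490) = 2.326 mol/L.
Y_R = C_R/C_{A0} = 2.326/3.32 = 0.701.

0.701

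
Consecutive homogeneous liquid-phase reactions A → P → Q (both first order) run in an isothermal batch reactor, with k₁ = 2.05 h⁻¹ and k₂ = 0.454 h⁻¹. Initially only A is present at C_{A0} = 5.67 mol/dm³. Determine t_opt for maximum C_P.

0.945 h

For first-order series the maximum of C_P occurs at t_opt = ln(k₂/k₁)/(k₂−k₁).
= ln(0.454/2.05)/(0.454−2.05) = ln(0.2215)/-1.596 = -1.507/-1.596 = 0.945 h.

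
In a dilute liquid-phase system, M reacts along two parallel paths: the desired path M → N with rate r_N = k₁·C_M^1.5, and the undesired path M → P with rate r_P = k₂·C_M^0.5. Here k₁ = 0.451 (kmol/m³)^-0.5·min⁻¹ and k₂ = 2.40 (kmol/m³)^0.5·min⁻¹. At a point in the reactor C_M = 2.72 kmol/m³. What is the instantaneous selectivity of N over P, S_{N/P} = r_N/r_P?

S_{N/P} = r_N/r_P = (k₁·C_M^1.5)/(k₂·C_M^0.5) = (k₁/k₂)·C_M.
= (0.451×2.720^1.5) / (2.40×2.720^0.5) = 2.023/3.958 = 0.511.

0.511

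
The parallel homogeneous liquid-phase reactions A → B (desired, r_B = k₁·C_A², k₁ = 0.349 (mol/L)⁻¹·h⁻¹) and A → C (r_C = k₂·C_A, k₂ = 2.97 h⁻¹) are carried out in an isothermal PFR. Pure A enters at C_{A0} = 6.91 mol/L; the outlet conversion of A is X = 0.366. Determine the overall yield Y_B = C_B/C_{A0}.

C_A = C_{A0}(1−X) = 4.381 mol/L.
Along a PFR/batch, dC_C/dC_A = −r_C/(r_B+r_C) = −k₂/(k₂+k₁·C_A).
Integrating from C_{A0} to C_A: C_C = (2.97/0.349)·ln[(2.97+0.349·6.91)/(2.97+0.349·4.38)] = 8.510·ln(5.382/4.499) = 1.524 mol/L.
Then C_B = (C_{A0}−C_A) − C_C = 2.529 − 1.524 = 1.005 mol/L.
Y_B = C_B/C_{A0} = 1.005/6.91 = 0.145.

0.145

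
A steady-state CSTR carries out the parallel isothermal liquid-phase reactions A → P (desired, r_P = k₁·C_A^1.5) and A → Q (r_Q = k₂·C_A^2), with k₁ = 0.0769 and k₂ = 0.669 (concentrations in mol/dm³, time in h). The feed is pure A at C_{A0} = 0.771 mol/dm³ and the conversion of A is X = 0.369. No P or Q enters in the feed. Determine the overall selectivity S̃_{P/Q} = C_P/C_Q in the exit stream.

Exit C_A = C_{A0}(1−X) = 0.771×0.631 = 0.4865 mol/dm³.
Rates in a CSTR are evaluated at the outlet concentration: r_P = 0.0769×0.4865^1.5 = 0.02609, r_Q = 0.669×0.4865^2 = 0.1583.
Overall selectivity = C_P/C_Q = r_Pτ/(r_Qτ) = r_P/r_Q = 0.165.

0.165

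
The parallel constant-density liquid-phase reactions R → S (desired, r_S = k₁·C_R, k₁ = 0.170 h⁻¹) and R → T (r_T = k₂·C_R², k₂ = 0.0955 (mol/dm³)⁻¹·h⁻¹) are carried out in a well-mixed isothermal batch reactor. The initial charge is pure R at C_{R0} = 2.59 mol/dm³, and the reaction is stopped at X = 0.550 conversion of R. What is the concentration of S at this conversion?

C_R = C_{R0}(1−X) = 1.165 mol/dm³.
Along a PFR/batch, dC_S/dC_R = −r_S/(r_S+r_T) = −k₁/(k₁+k₂·C_R).
Integrating from C_{R0} to C_R: C_S = (0.170/0.0955)·ln[(0.170+0.0955·2.59)/(0.170+0.0955·1.17)] = 1.780·ln(0.4173/0.2813) = 0.7022 mol/dm³.

0.702 mol/dm³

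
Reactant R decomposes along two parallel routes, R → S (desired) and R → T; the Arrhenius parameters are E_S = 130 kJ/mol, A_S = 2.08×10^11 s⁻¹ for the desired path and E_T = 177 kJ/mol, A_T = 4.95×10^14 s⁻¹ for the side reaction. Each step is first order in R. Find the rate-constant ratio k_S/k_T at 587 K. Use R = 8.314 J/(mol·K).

Since both paths have the same order in R, the concentration cancels and S_{S/T} = k_S/k_T = (A_S/A_T)·exp[(E_T−E_S)/(RT)].
(E_T−E_S)/(RT) = (177−130)×10³/(8.314×587) = 47000/4880 = 9.631.
k_S/k_T = (2.08×10^11/4.95×10^14)·exp(9.631) = 4.202×10^-4 × 15222 = 6.40.
Since E_S < E_T, lowering the temperature improves selectivity toward S.

6.40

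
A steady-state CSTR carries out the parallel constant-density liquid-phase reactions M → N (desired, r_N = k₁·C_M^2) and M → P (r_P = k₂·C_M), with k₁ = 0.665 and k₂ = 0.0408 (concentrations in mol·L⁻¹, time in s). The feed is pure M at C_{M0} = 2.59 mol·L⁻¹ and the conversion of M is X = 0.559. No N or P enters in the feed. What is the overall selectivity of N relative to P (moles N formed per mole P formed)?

Exit C_M = C_{M0}(1−X) = 2.59×0.441 = 1.142 mol·L⁻¹.
Rates in a CSTR are evaluated at the outlet concentration: r_N = 0.665×1.142^2 = 0.8676, r_P = 0.0408×1.142 = 0.04660.
Overall selectivity = C_N/C_P = r_Nτ/(r_Pτ) = r_N/r_P = 18.6.

18.6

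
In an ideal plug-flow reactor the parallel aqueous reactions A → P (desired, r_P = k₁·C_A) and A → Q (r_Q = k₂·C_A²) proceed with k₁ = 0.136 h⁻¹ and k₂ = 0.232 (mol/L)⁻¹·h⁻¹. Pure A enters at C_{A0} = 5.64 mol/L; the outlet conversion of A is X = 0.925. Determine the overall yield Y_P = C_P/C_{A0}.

C_A = C_{A0}(1−X) = 0.4230 mol/L.
Along a PFR/batch, dC_P/dC_A = −r_P/(r_P+r_Q) = −k₁/(k₁+k₂·C_A).
Integrating from C_{A0} to C_A: C_P = (0.136/0.232)·ln[(0.136+0.232·5.64)/(0.136+0.232·0.423)] = 0.5862·ln(1.444/0.2341) = 1.067 mol/L.
Y_P = C_P/C_{A0} = 1.067/5.64 = 0.189.

0.189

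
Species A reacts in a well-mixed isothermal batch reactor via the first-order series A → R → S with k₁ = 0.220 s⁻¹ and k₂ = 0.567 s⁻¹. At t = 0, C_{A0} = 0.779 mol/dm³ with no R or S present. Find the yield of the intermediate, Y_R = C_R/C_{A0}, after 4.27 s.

Solving the coupled first-order balances gives C_R(t) = [k₁/(k₂−k₁)]·C_{A0}·(e^(−k₁t) − e^(−k₂t)).
e^(−k₁t) = e^(−0.220×4.27) = e^(−0.9394) = 0.3909; e^(−k₂t) = e^(−2.421) = 0.08882.
C_R = 0.220×0.779/(0.567−0.220) × (0.3909−0.08882) = 0.4939×0.3020 = 0.1492 mol/dm³.
Y_R = C_R/C_{A0} = 0.1492/0.779 = 0.191.

0.191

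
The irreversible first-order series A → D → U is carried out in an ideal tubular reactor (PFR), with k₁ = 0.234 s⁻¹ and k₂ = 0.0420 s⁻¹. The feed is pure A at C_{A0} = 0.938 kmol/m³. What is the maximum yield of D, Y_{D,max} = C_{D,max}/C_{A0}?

Evaluating C_D at τ_opt = ln(k₂/k₁)/(k₂−k₁) gives C_{D,max}/C_{A0} = (k₁/k₂)^[k₂/(k₂−k₁)].
= (0.234/0.0420)^(0.0420/(0.0420−0.234)) = (5.571)^(-0.2188) = 0.6868.

0.687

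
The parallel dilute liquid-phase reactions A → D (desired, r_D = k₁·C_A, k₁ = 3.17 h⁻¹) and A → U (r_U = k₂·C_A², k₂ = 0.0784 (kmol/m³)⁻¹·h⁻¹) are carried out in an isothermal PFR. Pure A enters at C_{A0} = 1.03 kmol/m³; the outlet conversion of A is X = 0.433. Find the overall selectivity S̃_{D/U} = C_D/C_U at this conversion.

C_A = C_{A0}(1−X) = 0.5840 kmol/m³.
Along a PFR/batch, dC_D/dC_A = −r_D/(r_D+r_U) = −k₁/(k₁+k₂·C_A).
Integrating from C_{A0} to C_A: C_D = (3.17/0.0784)·ln[(3.17+0.0784·1.03)/(3.17+0.0784·0.584)] = 40.43·ln(3.251/3.216) = 0.4373 kmol/m³.
C_U = (C_{A0}−C_A)−C_D = 0.008723 kmol/m³; S̃_{D/U} = 0.4373/0.008723 = 50.1.

50.1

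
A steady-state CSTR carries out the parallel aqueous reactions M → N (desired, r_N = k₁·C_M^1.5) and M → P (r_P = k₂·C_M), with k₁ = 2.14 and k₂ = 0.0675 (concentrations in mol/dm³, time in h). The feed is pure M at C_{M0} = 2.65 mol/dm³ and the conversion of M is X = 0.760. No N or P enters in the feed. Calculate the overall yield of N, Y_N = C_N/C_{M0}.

Exit C_M = C_{M0}(1−X) = 2.65×0.240 = 0.6360 mol/dm³.
Rates in a CSTR are evaluated at the outlet concentration: r_N = 2.14×0.6360^1.5 = 1.085, r_P = 0.0675×0.6360 = 0.04293.
Fraction of consumed M going to N: r_N/(r_N+r_P) = 0.9620.
C_N = 0.9620·C_{M0}·X = 0.9620×2.65×0.760 = 1.94 mol/dm³; Y_N = C_N/C_{M0} = 0.731.

0.731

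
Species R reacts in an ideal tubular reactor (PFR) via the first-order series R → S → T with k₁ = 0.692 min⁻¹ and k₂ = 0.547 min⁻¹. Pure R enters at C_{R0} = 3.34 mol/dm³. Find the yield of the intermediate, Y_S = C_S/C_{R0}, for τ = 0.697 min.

0.313

Solving the coupled first-order balances gives C_S(τ) = [k₁/(k₂−k₁)]·C_{R0}·(e^(−k₁τ) − e^(−k₂τ)).
e^(−k₁τ) = e^(−0.692×0.697) = e^(−0.4823) = 0.6173; e^(−k₂τ) = e^(−0.3813) = 0.6830.
C_S = 0.692×3.34/(0.547−0.692) × (0.6173−0.6830) = (-15.94)×(-0.06565) = 1.047 mol/dm³.
Y_S = C_S/C_{R0} = 1.047/3.34 = 0.313.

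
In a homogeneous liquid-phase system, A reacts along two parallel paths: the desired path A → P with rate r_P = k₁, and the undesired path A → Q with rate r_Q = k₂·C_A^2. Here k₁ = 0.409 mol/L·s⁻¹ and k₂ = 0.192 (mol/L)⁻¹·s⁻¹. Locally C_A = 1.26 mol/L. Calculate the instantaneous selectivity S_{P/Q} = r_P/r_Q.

S_{P/Q} = r_P/r_Q = (k₁)/(k₂·C_A^2) = (k₁/k₂)·C_A^-2.
= (0.409) / (0.192×1.260^2) = 0.4090/0.3048 = 1.34.
The undesired path is higher order in A, so low C_A (CSTR or dilute feed) favours P.

1.34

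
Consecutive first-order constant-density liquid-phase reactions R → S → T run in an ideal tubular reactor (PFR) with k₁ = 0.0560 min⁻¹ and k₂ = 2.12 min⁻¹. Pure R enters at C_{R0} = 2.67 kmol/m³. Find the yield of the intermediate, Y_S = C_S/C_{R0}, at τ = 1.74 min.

Solving the coupled first-order balances gives C_S(τ) = [k₁/(k₂−k₁)]·C_{R0}·(e^(−k₁τ) − e^(−k₂τ)).
e^(−k₁τ) = e^(−0.0560×1.74) = e^(−0.09744) = 0.9072; e^(−k₂τ) = e^(−3.689) = 0.02500.
C_S = 0.0560×2.67/(2.12−0.0560) × (0.9072−0.02500) = 0.07244×0.8822 = 0.06390 kmol/m³.
Y_S = C_S/C_{R0} = 0.06390/2.67 = 0.0239.

0.0239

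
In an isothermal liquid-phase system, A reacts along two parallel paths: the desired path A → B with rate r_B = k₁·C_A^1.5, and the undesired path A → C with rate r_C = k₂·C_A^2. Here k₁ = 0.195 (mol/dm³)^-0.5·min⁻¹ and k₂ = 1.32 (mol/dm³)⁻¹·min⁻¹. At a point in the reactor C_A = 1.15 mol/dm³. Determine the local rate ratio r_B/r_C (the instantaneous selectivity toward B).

S_{B/C} = r_B/r_C = (k₁·C_A^1.5)/(k₂·C_A^2) = (k₁/k₂)·C_A^-0.5.
= (0.195×1.150^1.5) / (1.32×1.150^2) = 0.2405/1.746 = 0.138.

0.138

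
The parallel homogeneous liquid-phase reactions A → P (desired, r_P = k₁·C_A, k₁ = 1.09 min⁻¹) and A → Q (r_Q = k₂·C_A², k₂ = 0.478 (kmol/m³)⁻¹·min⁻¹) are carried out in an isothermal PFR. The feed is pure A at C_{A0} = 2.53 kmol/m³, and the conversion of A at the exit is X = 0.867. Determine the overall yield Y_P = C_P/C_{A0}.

0.549

C_A = C_{A0}(1−X) = 0.3365 kmol/m³.
Along a PFR/batch, dC_P/dC_A = −r_P/(r_P+r_Q) = −k₁/(k₁+k₂·C_A).
Integrating from C_{A0} to C_A: C_P = (1.09/0.478)·ln[(1.09+0.478·2.53)/(1.09+0.478·0.336)] = 2.280·ln(2.299/1.251) = 1.388 kmol/m³.
Y_P = C_P/C_{A0} = 1.388/2.53 = 0.549.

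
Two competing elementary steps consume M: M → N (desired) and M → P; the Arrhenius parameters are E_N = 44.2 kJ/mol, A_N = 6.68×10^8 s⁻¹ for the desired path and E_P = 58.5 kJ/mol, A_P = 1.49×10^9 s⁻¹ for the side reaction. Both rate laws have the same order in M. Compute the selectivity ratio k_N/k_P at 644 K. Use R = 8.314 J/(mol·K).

Since both paths have the same order in M, the concentration cancels and S_{N/P} = k_N/k_P = (A_N/A_P)·exp[(E_P−E_N)/(RT)].
(E_P−E_N)/(RT) = (58.5−44.2)×10³/(8.314×644) = 14300/5354 = 2.671.
k_N/k_P = (6.68×10^8/1.49×10^9)·exp(2.671) = 0.4483 × 14.45 = 6.48.

6.48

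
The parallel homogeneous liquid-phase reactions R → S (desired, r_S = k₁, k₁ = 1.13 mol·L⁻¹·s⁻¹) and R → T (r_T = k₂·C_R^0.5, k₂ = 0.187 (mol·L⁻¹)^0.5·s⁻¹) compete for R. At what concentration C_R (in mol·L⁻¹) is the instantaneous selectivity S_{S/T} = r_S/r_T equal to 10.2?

S_{S/T} = (k₁/k₂)·C_R^-0.5 ⇒ C_R = (S·k₂/k₁)^(-2).
= (10.2×0.187/1.13)^(-2) = (1.688)^(-2) = 0.351 mol·L⁻¹.

0.351 mol·L⁻¹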